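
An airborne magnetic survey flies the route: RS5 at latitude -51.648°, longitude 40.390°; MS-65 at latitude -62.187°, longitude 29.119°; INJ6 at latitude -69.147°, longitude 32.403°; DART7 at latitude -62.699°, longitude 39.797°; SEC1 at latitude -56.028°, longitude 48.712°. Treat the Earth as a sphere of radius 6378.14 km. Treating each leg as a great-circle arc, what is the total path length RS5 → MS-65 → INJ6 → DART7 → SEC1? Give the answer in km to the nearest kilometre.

RS5→MS-65: c = 0.212309 rad, d = 1354.14 km
MS-65→INJ6: c = 0.123705 rad, d = 789.01 km
INJ6→DART7: c = 0.124043 rad, d = 791.16 km
DART7→SEC1: c = 0.140591 rad, d = 896.71 km
Total = 1354.14 + 789.01 + 791.16 + 896.71 = 3831.02 km

3831 km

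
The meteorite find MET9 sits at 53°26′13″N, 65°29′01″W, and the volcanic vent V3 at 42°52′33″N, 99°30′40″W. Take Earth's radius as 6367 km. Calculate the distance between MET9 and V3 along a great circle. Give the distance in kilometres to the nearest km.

2748 km

MET9: φ = +53.43694°, λ = -65.48361°
V3: φ = +42.87583°, λ = -99.51111°
Δφ = -10.5611°,  Δλ = -34.0275°
a = sin²(Δφ/2) + cos φ₁ cos φ₂ sin²(Δλ/2) = 0.045846
c = 2·arcsin(√a) = 0.431573 rad = 24.7273°
d = R·c = 6367 × 0.431573 = 2747.8 km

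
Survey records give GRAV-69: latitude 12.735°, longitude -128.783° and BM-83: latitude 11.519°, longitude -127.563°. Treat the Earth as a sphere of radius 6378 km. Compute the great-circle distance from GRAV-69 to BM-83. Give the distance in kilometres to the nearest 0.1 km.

189.6 km

Δφ = -1.2160°,  Δλ = 1.2200°
a = sin²(Δφ/2) + cos φ₁ cos φ₂ sin²(Δλ/2) = 0.000221
c = 2·arcsin(√a) = 0.029729 rad = 1.7033°
d = R·c = 6378 × 0.029729 = 189.6 km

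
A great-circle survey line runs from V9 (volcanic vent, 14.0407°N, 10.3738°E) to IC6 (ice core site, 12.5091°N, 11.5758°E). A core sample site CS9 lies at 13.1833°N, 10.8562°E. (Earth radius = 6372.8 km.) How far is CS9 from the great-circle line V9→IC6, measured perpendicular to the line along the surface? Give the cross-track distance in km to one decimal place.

δ₁₃ = central angle V9→CS9 = 0.017056 rad  (haversine)
θ₁₃ = bearing V9→CS9 = 151.272°,  θ₁₂ = bearing V9→IC6 = 142.486°
dₓₜ = R·arcsin(sin δ₁₃ · sin(θ₁₃ − θ₁₂)) = 6372.8·arcsin(0.01705·sin(8.785°)) = 16.600 km
|dₓₜ| = 16.600 km

16.6 km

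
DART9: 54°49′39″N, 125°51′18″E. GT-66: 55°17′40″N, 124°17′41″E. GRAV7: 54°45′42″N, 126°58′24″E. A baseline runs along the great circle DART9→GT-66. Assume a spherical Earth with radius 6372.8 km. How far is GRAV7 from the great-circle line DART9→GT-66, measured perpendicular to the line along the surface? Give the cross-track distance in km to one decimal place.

DART9: φ = +54.82750°, λ = +125.85500°
GT-66: φ = +55.29444°, λ = +124.29472°
GRAV7: φ = +54.76167°, λ = +126.97333°
δ₁₃ = central angle DART9→GRAV7 = 0.011311 rad  (haversine)
θ₁₃ = bearing DART9→GRAV7 = 95.373°,  θ₁₂ = bearing DART9→GT-66 = 298.228°
dₓₜ = R·arcsin(sin δ₁₃ · sin(θ₁₃ − θ₁₂)) = 6372.8·arcsin(0.01131·sin(-202.854°)) = 27.996 km
|dₓₜ| = 27.996 km

28.0 km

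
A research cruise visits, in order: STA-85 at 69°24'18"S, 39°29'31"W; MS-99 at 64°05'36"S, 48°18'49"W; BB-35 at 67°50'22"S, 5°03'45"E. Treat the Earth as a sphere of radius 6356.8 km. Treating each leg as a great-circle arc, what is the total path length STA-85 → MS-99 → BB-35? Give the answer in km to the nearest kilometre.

STA-85: φ = -69.40500°, λ = -39.49194°
MS-99: φ = -64.09333°, λ = -48.31361°
BB-35: φ = -67.83944°, λ = +5.06250°
STA-85→MS-99: c = 0.110620 rad, d = 703.19 km
MS-99→BB-35: c = 0.372624 rad, d = 2368.69 km
Total = 703.19 + 2368.69 = 3071.88 km

3072 km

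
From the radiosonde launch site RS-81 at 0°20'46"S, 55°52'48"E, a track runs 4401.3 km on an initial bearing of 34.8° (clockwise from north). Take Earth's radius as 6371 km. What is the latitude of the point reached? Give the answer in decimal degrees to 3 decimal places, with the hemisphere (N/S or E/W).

RS-81: φ = -0.34611°, λ = +55.88000°
δ = d/R = 4401.3/6371 = 0.690833 rad
φ₂ = arcsin(sin φ₁ cos δ + cos φ₁ sin δ cos θ)
   = arcsin(-0.00604·0.77072 + 0.99998·0.63718·0.82115) = 31.23533°
λ₂ = λ₁ + atan2(sin θ sin δ cos φ₁, cos δ − sin φ₁ sin φ₂) = 81.04941°

31.235°N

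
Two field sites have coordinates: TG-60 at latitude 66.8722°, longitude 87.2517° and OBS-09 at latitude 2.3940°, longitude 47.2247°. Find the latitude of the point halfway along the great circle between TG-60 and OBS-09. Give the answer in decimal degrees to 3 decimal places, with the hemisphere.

35.980°N

Bx = cos φ₂ cos Δλ = 0.765073,  By = cos φ₂ sin Δλ = -0.642587
φₘ = atan2(sin φ₁ + sin φ₂, √((cos φ₁ + Bx)² + By²)) = 35.98024°
λₘ = λ₁ + atan2(By, cos φ₁ + Bx) = 58.22230°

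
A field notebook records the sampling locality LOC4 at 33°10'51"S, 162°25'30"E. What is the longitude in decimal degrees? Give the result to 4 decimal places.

162.4250°E

162° + 25′/60 + 30″/3600 = 162 + 0.41667 + 0.00833 = 162.4250°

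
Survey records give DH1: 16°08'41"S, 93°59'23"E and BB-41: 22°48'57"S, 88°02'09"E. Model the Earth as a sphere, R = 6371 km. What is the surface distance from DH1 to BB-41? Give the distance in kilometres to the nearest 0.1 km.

DH1: φ = -16.14472°, λ = +93.98972°
BB-41: φ = -22.81583°, λ = +88.03583°
Δφ = -6.6711°,  Δλ = -5.9539°
a = sin²(Δφ/2) + cos φ₁ cos φ₂ sin²(Δλ/2) = 0.005773
c = 2·arcsin(√a) = 0.152112 rad = 8.7154°
d = R·c = 6371 × 0.152112 = 969.1 km

969.1 km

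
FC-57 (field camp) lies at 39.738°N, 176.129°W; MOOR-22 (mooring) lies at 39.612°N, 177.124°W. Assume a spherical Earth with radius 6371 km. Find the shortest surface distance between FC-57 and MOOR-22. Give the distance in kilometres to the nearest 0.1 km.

86.3 km

Δφ = -0.1260°,  Δλ = -0.9950°
a = sin²(Δφ/2) + cos φ₁ cos φ₂ sin²(Δλ/2) = 0.000046
c = 2·arcsin(√a) = 0.013546 rad = 0.7761°
d = R·c = 6371 × 0.013546 = 86.3 km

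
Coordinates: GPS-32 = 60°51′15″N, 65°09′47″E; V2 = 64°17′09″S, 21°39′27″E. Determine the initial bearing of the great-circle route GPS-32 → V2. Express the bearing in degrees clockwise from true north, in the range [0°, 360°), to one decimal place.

202.7°

GPS-32: φ = +60.85417°, λ = +65.16306°
V2: φ = -64.28583°, λ = +21.65750°
Δλ = -43.5056°
y = sin Δλ · cos φ₂ = -0.298695
x = cos φ₁ sin φ₂ − sin φ₁ cos φ₂ cos Δλ = -0.713655
θ = atan2(y, x) = -157.2886° → 202.7114° (mod 360°)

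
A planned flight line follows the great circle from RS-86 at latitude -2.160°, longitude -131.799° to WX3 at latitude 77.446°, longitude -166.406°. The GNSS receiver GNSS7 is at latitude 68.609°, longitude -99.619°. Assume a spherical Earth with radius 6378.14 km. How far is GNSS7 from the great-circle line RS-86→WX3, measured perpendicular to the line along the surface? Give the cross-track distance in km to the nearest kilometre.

δ₁₃ = central angle RS-86→GNSS7 = 1.293884 rad  (haversine)
θ₁₃ = bearing RS-86→GNSS7 = 11.651°,  θ₁₂ = bearing RS-86→WX3 = 352.836°
dₓₜ = R·arcsin(sin δ₁₃ · sin(θ₁₃ − θ₁₂)) = 6378.14·arcsin(0.96190·sin(-341.185°)) = 2011.829 km
|dₓₜ| = 2011.829 km

2012 km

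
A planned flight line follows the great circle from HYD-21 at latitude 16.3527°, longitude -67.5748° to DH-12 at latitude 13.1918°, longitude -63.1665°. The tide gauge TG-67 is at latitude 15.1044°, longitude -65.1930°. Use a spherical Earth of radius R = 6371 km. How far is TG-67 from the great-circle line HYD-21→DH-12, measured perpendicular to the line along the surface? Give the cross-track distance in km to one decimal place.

δ₁₃ = central angle HYD-21→TG-67 = 0.045560 rad  (haversine)
θ₁₃ = bearing HYD-21→TG-67 = 118.241°,  θ₁₂ = bearing HYD-21→DH-12 = 125.979°
dₓₜ = R·arcsin(sin δ₁₃ · sin(θ₁₃ − θ₁₂)) = 6371·arcsin(0.04554·sin(-7.738°)) = -39.069 km
|dₓₜ| = 39.069 km

39.1 km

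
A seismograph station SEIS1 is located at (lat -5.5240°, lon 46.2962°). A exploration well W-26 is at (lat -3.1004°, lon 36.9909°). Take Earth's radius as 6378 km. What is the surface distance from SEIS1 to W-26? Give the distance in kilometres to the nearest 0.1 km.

Δφ = 2.4236°,  Δλ = -9.3053°
a = sin²(Δφ/2) + cos φ₁ cos φ₂ sin²(Δλ/2) = 0.006987
c = 2·arcsin(√a) = 0.167369 rad = 9.5895°
d = R·c = 6378 × 0.167369 = 1067.5 km

1067.5 km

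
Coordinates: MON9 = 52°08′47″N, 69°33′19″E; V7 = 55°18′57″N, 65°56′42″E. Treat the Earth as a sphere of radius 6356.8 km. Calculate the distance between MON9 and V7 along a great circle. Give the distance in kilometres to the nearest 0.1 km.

423.9 km

MON9: φ = +52.14639°, λ = +69.55528°
V7: φ = +55.31583°, λ = +65.94500°
Δφ = 3.1694°,  Δλ = -3.6103°
a = sin²(Δφ/2) + cos φ₁ cos φ₂ sin²(Δλ/2) = 0.001111
c = 2·arcsin(√a) = 0.066685 rad = 3.8208°
d = R·c = 6356.8 × 0.066685 = 423.9 km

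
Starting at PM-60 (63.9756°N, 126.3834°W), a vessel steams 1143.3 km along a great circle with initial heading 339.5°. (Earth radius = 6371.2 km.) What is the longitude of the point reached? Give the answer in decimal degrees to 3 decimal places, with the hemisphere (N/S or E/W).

138.904°W

δ = d/R = 1143.3/6371.2 = 0.179448 rad
φ₂ = arcsin(sin φ₁ cos δ + cos φ₁ sin δ cos θ)
   = arcsin(0.89861·0.98394 + 0.43875·0.17849·0.93667) = 73.24181°
λ₂ = λ₁ + atan2(sin θ sin δ cos φ₁, cos δ − sin φ₁ sin φ₂) = -138.90388°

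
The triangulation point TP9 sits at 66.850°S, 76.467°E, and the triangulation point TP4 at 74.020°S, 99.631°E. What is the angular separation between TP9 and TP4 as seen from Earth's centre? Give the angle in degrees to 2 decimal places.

10.44°

Δφ = -7.1700°,  Δλ = 23.1640°
a = sin²(Δφ/2) + cos φ₁ cos φ₂ sin²(Δλ/2) = 0.008273
c = 2·arcsin(√a) = 0.182159 rad = 10.4370°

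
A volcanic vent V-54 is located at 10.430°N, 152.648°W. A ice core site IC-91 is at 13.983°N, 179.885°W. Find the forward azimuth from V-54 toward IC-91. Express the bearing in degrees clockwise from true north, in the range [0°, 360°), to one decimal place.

280.4°

Δλ = -27.2370°
y = sin Δλ · cos φ₂ = -0.444110
x = cos φ₁ sin φ₂ − sin φ₁ cos φ₂ cos Δλ = 0.081450
θ = atan2(y, x) = -79.6074° → 280.3926° (mod 360°)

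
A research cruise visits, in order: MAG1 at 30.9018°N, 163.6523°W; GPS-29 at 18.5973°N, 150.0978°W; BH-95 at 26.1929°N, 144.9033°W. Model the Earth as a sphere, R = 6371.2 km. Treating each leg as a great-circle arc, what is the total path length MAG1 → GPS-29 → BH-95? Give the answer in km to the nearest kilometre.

MAG1→GPS-29: c = 0.303227 rad, d = 1931.92 km
GPS-29→BH-95: c = 0.156794 rad, d = 998.97 km
Total = 1931.92 + 998.97 = 2930.89 km

2931 km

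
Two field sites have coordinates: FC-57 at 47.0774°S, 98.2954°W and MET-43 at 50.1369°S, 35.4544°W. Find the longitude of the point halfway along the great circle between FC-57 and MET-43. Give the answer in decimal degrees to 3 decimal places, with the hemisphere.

67.935°W

Bx = cos φ₂ cos Δλ = 0.292571,  By = cos φ₂ sin Δλ = 0.570286
φₘ = atan2(sin φ₁ + sin φ₂, √((cos φ₁ + Bx)² + By²)) = -53.04653°
λₘ = λ₁ + atan2(By, cos φ₁ + Bx) = -67.93530°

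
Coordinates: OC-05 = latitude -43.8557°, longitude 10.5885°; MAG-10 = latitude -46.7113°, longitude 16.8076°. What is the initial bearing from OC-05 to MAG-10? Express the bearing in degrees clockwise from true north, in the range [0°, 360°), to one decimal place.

Δλ = 6.2191°
y = sin Δλ · cos φ₂ = 0.074280
x = cos φ₁ sin φ₂ − sin φ₁ cos φ₂ cos Δλ = -0.052615
θ = atan2(y, x) = 125.3112° → 125.3112° (mod 360°)

125.3°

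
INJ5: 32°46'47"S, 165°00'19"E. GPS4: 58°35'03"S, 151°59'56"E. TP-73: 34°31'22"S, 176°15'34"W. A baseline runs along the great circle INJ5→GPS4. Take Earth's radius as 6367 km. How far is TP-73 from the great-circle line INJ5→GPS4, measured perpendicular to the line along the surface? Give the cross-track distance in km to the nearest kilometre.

1738 km

INJ5: φ = -32.77972°, λ = +165.00528°
GPS4: φ = -58.58417°, λ = +151.99889°
TP-73: φ = -34.52278°, λ = -176.25944°
δ₁₃ = central angle INJ5→TP-73 = 0.273495 rad  (haversine)
θ₁₃ = bearing INJ5→TP-73 = 101.544°,  θ₁₂ = bearing INJ5→GPS4 = 194.847°
dₓₜ = R·arcsin(sin δ₁₃ · sin(θ₁₃ − θ₁₂)) = 6367·arcsin(0.27010·sin(-93.303°)) = -1738.374 km
|dₓₜ| = 1738.374 km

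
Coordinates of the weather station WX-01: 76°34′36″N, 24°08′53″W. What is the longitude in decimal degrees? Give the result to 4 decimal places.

24° + 8′/60 + 53″/3600 = 24 + 0.13333 + 0.01472 = 24.1481°

24.1481°W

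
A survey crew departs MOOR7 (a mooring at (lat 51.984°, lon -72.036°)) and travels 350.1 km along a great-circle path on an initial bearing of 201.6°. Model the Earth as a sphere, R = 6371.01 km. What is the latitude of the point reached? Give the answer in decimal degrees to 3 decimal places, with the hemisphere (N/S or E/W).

49.043°N

δ = d/R = 350.1/6371.01 = 0.054952 rad
φ₂ = arcsin(sin φ₁ cos δ + cos φ₁ sin δ cos θ)
   = arcsin(0.78784·0.99849 + 0.61588·0.05492·-0.92978) = 49.04268°
λ₂ = λ₁ + atan2(sin θ sin δ cos φ₁, cos δ − sin φ₁ sin φ₂) = -73.80359°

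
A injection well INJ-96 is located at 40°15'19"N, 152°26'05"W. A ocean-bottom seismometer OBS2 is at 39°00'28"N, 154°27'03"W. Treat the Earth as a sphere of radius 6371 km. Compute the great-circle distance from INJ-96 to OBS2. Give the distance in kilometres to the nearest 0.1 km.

INJ-96: φ = +40.25528°, λ = -152.43472°
OBS2: φ = +39.00778°, λ = -154.45083°
Δφ = -1.2475°,  Δλ = -2.0161°
a = sin²(Δφ/2) + cos φ₁ cos φ₂ sin²(Δλ/2) = 0.000302
c = 2·arcsin(√a) = 0.034762 rad = 1.9917°
d = R·c = 6371 × 0.034762 = 221.5 km

221.5 km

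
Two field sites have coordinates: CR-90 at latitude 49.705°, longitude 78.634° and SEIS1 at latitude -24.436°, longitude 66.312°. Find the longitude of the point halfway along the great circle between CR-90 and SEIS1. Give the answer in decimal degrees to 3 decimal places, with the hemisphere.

Bx = cos φ₂ cos Δλ = 0.889451,  By = cos φ₂ sin Δλ = -0.194289
φₘ = atan2(sin φ₁ + sin φ₂, √((cos φ₁ + Bx)² + By²)) = 12.70347°
λₘ = λ₁ + atan2(By, cos φ₁ + Bx) = 71.42572°

71.426°E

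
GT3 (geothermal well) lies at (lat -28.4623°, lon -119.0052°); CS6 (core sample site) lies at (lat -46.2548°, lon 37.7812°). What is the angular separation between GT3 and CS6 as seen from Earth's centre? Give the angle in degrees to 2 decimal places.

102.38°

Δφ = -17.7925°,  Δλ = 156.7864°
a = sin²(Δφ/2) + cos φ₁ cos φ₂ sin²(Δλ/2) = 0.607186
c = 2·arcsin(√a) = 1.786846 rad = 102.3787°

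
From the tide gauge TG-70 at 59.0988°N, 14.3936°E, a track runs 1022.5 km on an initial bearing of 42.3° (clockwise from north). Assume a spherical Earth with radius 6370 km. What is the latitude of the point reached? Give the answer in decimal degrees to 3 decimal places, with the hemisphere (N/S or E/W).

δ = d/R = 1022.5/6370 = 0.160518 rad
φ₂ = arcsin(sin φ₁ cos δ + cos φ₁ sin δ cos θ)
   = arcsin(0.85805·0.98714 + 0.51356·0.15983·0.73963) = 65.19405°
λ₂ = λ₁ + atan2(sin θ sin δ cos φ₁, cos δ − sin φ₁ sin φ₂) = 29.24954°

65.194°N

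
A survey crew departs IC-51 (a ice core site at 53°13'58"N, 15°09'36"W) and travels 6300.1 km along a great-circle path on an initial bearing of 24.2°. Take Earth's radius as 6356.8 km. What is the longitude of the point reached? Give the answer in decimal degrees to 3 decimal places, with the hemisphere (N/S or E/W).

IC-51: φ = +53.23278°, λ = -15.16000°
δ = d/R = 6300.1/6356.8 = 0.991080 rad
φ₂ = arcsin(sin φ₁ cos δ + cos φ₁ sin δ cos θ)
   = arcsin(0.80107·0.54779 + 0.59857·0.83662·0.91212) = 63.58308°
λ₂ = λ₁ + atan2(sin θ sin δ cos φ₁, cos δ − sin φ₁ sin φ₂) = 114.41008°

114.410°E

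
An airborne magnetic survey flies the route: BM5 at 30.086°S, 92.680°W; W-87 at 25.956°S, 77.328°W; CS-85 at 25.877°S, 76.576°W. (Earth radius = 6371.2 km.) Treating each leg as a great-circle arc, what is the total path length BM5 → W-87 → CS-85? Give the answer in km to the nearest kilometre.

BM5→W-87: c = 0.247032 rad, d = 1573.89 km
W-87→CS-85: c = 0.011885 rad, d = 75.72 km
Total = 1573.89 + 75.72 = 1649.61 km

1650 km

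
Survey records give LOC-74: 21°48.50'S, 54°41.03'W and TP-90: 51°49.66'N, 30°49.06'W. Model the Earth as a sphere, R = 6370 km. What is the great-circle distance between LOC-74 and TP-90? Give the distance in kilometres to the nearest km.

8510 km

LOC-74: φ = -21.80833°, λ = -54.68383°
TP-90: φ = +51.82767°, λ = -30.81767°
Δφ = 73.6360°,  Δλ = 23.8662°
a = sin²(Δφ/2) + cos φ₁ cos φ₂ sin²(Δλ/2) = 0.383663
c = 2·arcsin(√a) = 1.335969 rad = 76.5454°
d = R·c = 6370 × 1.335969 = 8510.1 km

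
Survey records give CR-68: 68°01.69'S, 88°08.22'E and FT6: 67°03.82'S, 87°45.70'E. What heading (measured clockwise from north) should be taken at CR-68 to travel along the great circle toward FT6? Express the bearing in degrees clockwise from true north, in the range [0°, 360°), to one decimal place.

351.4°

CR-68: φ = -68.02817°, λ = +88.13700°
FT6: φ = -67.06367°, λ = +87.76167°
Δλ = -0.3753°
y = sin Δλ · cos φ₂ = -0.002553
x = cos φ₁ sin φ₂ − sin φ₁ cos φ₂ cos Δλ = 0.016825
θ = atan2(y, x) = -8.6277° → 351.3723° (mod 360°)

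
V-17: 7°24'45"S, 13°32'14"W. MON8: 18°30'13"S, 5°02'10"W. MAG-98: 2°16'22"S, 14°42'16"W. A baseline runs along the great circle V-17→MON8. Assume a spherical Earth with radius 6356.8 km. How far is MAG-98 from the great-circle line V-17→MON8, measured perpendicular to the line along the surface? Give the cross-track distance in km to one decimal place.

229.0 km

V-17: φ = -7.41250°, λ = -13.53722°
MON8: φ = -18.50361°, λ = -5.03611°
MAG-98: φ = -2.27278°, λ = -14.70444°
δ₁₃ = central angle V-17→MAG-98 = 0.091972 rad  (haversine)
θ₁₃ = bearing V-17→MAG-98 = 347.196°,  θ₁₂ = bearing V-17→MON8 = 144.108°
dₓₜ = R·arcsin(sin δ₁₃ · sin(θ₁₃ − θ₁₂)) = 6356.8·arcsin(0.09184·sin(203.088°)) = -228.991 km
|dₓₜ| = 228.991 km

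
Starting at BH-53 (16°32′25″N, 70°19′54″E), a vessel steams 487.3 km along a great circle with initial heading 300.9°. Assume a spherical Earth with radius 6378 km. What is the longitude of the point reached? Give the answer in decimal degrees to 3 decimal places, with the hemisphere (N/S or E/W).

BH-53: φ = +16.54028°, λ = +70.33167°
δ = d/R = 487.3/6378 = 0.076403 rad
φ₂ = arcsin(sin φ₁ cos δ + cos φ₁ sin δ cos θ)
   = arcsin(0.28469·0.99708 + 0.95862·0.07633·0.51354) = 18.74972°
λ₂ = λ₁ + atan2(sin θ sin δ cos φ₁, cos δ − sin φ₁ sin φ₂) = 66.36560°

66.366°E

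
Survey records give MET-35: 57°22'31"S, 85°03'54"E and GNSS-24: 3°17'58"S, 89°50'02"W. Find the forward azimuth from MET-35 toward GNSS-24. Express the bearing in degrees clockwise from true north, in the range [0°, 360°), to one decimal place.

185.8°

MET-35: φ = -57.37528°, λ = +85.06500°
GNSS-24: φ = -3.29944°, λ = -89.83389°
Δλ = -174.8989°
y = sin Δλ · cos φ₂ = -0.088766
x = cos φ₁ sin φ₂ − sin φ₁ cos φ₂ cos Δλ = -0.868523
θ = atan2(y, x) = -174.1644° → 185.8356° (mod 360°)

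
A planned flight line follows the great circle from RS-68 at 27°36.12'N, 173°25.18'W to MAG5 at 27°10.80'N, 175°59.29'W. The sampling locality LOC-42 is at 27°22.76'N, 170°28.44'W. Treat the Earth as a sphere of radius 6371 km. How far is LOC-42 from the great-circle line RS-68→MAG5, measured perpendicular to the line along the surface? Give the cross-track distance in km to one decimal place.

70.9 km

RS-68: φ = +27.60200°, λ = -173.41967°
MAG5: φ = +27.18000°, λ = -175.98817°
LOC-42: φ = +27.37933°, λ = -170.47400°
δ₁₃ = central angle RS-68→LOC-42 = 0.045771 rad  (haversine)
θ₁₃ = bearing RS-68→LOC-42 = 94.190°,  θ₁₂ = bearing RS-68→MAG5 = 260.109°
dₓₜ = R·arcsin(sin δ₁₃ · sin(θ₁₃ − θ₁₂)) = 6371·arcsin(0.04575·sin(-165.919°)) = -70.920 km
|dₓₜ| = 70.920 km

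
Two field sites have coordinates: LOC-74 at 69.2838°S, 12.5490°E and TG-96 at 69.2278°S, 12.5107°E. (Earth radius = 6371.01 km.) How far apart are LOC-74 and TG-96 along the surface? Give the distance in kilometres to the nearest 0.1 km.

6.4 km

Δφ = 0.0560°,  Δλ = -0.0383°
a = sin²(Δφ/2) + cos φ₁ cos φ₂ sin²(Δλ/2) = 0.000000
c = 2·arcsin(√a) = 0.001006 rad = 0.0576°
d = R·c = 6371.01 × 0.001006 = 6.4 km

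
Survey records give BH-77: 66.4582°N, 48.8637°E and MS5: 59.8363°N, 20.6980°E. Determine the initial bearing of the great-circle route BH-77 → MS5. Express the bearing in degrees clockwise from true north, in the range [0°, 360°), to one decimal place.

Δλ = -28.1657°
y = sin Δλ · cos φ₂ = -0.237179
x = cos φ₁ sin φ₂ − sin φ₁ cos φ₂ cos Δλ = -0.060769
θ = atan2(y, x) = -104.3711° → 255.6289° (mod 360°)

255.6°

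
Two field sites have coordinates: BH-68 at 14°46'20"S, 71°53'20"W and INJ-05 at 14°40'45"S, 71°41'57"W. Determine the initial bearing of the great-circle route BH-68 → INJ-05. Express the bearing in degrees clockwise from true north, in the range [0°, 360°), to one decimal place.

BH-68: φ = -14.77222°, λ = -71.88889°
INJ-05: φ = -14.67917°, λ = -71.69917°
Δλ = 0.1897°
y = sin Δλ · cos φ₂ = 0.003203
x = cos φ₁ sin φ₂ − sin φ₁ cos φ₂ cos Δλ = 0.001623
θ = atan2(y, x) = 63.1327° → 63.1327° (mod 360°)

63.1°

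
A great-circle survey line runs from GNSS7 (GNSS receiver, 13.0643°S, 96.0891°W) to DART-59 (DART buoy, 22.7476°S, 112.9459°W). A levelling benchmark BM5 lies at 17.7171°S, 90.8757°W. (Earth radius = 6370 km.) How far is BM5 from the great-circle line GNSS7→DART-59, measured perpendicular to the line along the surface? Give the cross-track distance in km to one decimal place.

741.7 km

δ₁₃ = central angle GNSS7→BM5 = 0.119520 rad  (haversine)
θ₁₃ = bearing GNSS7→BM5 = 133.455°,  θ₁₂ = bearing GNSS7→DART-59 = 236.477°
dₓₜ = R·arcsin(sin δ₁₃ · sin(θ₁₃ − θ₁₂)) = 6370·arcsin(0.11924·sin(-103.022°)) = -741.675 km
|dₓₜ| = 741.675 km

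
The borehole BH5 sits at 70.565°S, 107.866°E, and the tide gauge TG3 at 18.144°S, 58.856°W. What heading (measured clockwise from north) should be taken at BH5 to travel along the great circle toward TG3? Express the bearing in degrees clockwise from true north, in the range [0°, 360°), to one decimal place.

192.6°

Δλ = -166.7220°
y = sin Δλ · cos φ₂ = -0.218256
x = cos φ₁ sin φ₂ − sin φ₁ cos φ₂ cos Δλ = -0.975790
θ = atan2(y, x) = -167.3921° → 192.6079° (mod 360°)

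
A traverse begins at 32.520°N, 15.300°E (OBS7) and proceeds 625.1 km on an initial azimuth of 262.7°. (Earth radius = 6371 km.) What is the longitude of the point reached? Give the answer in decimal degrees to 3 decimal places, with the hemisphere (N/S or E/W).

8.747°E

δ = d/R = 625.1/6371 = 0.098116 rad
φ₂ = arcsin(sin φ₁ cos δ + cos φ₁ sin δ cos θ)
   = arcsin(0.53759·0.99519 + 0.84320·0.09796·-0.12706) = 31.63546°
λ₂ = λ₁ + atan2(sin θ sin δ cos φ₁, cos δ − sin φ₁ sin φ₂) = 8.74692°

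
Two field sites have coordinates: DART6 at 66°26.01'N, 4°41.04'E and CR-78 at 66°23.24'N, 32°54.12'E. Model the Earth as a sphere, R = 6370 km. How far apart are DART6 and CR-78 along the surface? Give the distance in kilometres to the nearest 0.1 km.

1244.8 km

DART6: φ = +66.43350°, λ = +4.68400°
CR-78: φ = +66.38733°, λ = +32.90200°
Δφ = -0.0462°,  Δλ = 28.2180°
a = sin²(Δφ/2) + cos φ₁ cos φ₂ sin²(Δλ/2) = 0.009516
c = 2·arcsin(√a) = 0.195415 rad = 11.1965°
d = R·c = 6370 × 0.195415 = 1244.8 km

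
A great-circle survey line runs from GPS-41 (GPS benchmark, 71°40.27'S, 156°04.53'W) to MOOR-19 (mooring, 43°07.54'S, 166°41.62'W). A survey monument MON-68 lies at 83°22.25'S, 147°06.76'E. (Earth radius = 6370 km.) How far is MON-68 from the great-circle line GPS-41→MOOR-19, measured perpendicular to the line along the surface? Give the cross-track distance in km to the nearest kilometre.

1042 km

GPS-41: φ = -71.67117°, λ = -156.07550°
MOOR-19: φ = -43.12567°, λ = -166.69367°
MON-68: φ = -83.37083°, λ = +147.11267°
δ₁₃ = central angle GPS-41→MON-68 = 0.273643 rad  (haversine)
θ₁₃ = bearing GPS-41→MON-68 = 200.947°,  θ₁₂ = bearing GPS-41→MOOR-19 = 343.902°
dₓₜ = R·arcsin(sin δ₁₃ · sin(θ₁₃ − θ₁₂)) = 6370·arcsin(0.27024·sin(-142.955°)) = -1041.700 km
|dₓₜ| = 1041.700 km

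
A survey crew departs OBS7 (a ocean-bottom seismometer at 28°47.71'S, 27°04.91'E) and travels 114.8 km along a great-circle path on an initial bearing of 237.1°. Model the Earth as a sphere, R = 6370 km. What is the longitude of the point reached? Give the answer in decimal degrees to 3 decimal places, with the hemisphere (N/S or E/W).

OBS7: φ = -28.79517°, λ = +27.08183°
δ = d/R = 114.8/6370 = 0.018022 rad
φ₂ = arcsin(sin φ₁ cos δ + cos φ₁ sin δ cos θ)
   = arcsin(-0.48168·0.99984 + 0.87635·0.01802·-0.54317) = -29.35239°
λ₂ = λ₁ + atan2(sin θ sin δ cos φ₁, cos δ − sin φ₁ sin φ₂) = 26.08717°

26.087°E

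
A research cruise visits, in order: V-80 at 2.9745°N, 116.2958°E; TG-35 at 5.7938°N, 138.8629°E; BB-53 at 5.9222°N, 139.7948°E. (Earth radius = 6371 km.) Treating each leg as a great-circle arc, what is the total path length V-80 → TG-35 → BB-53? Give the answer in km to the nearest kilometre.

V-80→TG-35: c = 0.395733 rad, d = 2521.22 km
TG-35→BB-53: c = 0.016334 rad, d = 104.07 km
Total = 2521.22 + 104.07 = 2625.28 km

2625 km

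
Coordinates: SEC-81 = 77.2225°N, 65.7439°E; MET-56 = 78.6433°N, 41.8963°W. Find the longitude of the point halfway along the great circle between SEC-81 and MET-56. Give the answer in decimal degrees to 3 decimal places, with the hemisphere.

Bx = cos φ₂ cos Δλ = -0.059673,  By = cos φ₂ sin Δλ = -0.187657
φₘ = atan2(sin φ₁ + sin φ₂, √((cos φ₁ + Bx)² + By²)) = 82.78497°
λₘ = λ₁ + atan2(By, cos φ₁ + Bx) = 16.45823°

16.458°E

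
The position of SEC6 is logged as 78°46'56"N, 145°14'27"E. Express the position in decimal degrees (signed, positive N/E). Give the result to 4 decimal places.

+78.7822°, +145.2408°

lat: 78.7822° N → +78.7822°
lon: 145.2408° E → +145.2408°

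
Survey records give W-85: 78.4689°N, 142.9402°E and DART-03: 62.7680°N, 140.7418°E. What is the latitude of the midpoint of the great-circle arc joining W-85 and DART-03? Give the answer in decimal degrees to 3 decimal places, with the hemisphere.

Bx = cos φ₂ cos Δλ = 0.457258,  By = cos φ₂ sin Δλ = -0.017553
φₘ = atan2(sin φ₁ + sin φ₂, √((cos φ₁ + Bx)² + By²)) = 70.62124°
λₘ = λ₁ + atan2(By, cos φ₁ + Bx) = 141.41014°

70.621°N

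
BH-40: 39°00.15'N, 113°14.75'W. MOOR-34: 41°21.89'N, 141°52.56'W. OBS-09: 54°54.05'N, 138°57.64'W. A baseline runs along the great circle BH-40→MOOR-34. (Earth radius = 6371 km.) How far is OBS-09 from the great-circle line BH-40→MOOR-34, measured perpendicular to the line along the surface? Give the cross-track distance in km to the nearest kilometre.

1495 km

BH-40: φ = +39.00250°, λ = -113.24583°
MOOR-34: φ = +41.36483°, λ = -141.87600°
OBS-09: φ = +54.90083°, λ = -138.96067°
δ₁₃ = central angle BH-40→OBS-09 = 0.409056 rad  (haversine)
θ₁₃ = bearing BH-40→OBS-09 = 321.152°,  θ₁₂ = bearing BH-40→MOOR-34 = 285.388°
dₓₜ = R·arcsin(sin δ₁₃ · sin(θ₁₃ − θ₁₂)) = 6371·arcsin(0.39774·sin(35.765°)) = 1494.701 km
|dₓₜ| = 1494.701 km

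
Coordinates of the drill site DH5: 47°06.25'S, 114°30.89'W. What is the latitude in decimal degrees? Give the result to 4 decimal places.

47.1042°S

47° + 6.25′/60 = 47 + 0.10417 = 47.1042°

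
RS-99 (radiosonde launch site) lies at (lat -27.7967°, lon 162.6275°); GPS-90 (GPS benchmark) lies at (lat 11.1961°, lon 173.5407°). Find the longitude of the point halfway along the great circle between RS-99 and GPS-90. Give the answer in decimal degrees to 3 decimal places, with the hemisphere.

168.367°E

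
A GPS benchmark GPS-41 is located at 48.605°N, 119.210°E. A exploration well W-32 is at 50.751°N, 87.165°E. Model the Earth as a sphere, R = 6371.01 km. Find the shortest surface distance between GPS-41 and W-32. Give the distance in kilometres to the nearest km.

Δφ = 2.1460°,  Δλ = -32.0450°
a = sin²(Δφ/2) + cos φ₁ cos φ₂ sin²(Δλ/2) = 0.032223
c = 2·arcsin(√a) = 0.360975 rad = 20.6823°
d = R·c = 6371.01 × 0.360975 = 2299.8 km

2300 km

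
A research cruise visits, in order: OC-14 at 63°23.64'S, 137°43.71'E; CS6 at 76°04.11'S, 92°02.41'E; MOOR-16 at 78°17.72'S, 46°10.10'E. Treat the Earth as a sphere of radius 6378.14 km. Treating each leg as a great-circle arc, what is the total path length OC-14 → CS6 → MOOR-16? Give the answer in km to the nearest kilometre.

3289 km

OC-14: φ = -63.39400°, λ = +137.72850°
CS6: φ = -76.06850°, λ = +92.04017°
MOOR-16: φ = -78.29533°, λ = +46.16833°
OC-14→CS6: c = 0.338875 rad, d = 2161.39 km
CS6→MOOR-16: c = 0.176811 rad, d = 1127.72 km
Total = 2161.39 + 1127.72 = 3289.11 km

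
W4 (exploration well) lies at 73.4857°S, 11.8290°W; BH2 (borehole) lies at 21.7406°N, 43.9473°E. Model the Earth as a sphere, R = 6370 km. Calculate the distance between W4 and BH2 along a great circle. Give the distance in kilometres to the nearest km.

Δφ = 95.2263°,  Δλ = 55.7763°
a = sin²(Δφ/2) + cos φ₁ cos φ₂ sin²(Δλ/2) = 0.603313
c = 2·arcsin(√a) = 1.778921 rad = 101.9246°
d = R·c = 6370 × 1.778921 = 11331.7 km

11332 km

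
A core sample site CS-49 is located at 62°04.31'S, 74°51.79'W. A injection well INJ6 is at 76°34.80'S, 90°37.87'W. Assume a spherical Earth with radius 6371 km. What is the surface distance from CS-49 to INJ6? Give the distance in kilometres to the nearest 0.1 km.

CS-49: φ = -62.07183°, λ = -74.86317°
INJ6: φ = -76.58000°, λ = -90.63117°
Δφ = -14.5082°,  Δλ = -15.7680°
a = sin²(Δφ/2) + cos φ₁ cos φ₂ sin²(Δλ/2) = 0.017989
c = 2·arcsin(√a) = 0.269059 rad = 15.4159°
d = R·c = 6371 × 0.269059 = 1714.2 km

1714.2 km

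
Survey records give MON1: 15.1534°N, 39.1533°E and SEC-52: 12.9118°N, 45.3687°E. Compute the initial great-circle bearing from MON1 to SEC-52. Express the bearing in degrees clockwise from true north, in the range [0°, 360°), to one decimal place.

Δλ = 6.2154°
y = sin Δλ · cos φ₂ = 0.105529
x = cos φ₁ sin φ₂ − sin φ₁ cos φ₂ cos Δλ = -0.037616
θ = atan2(y, x) = 109.6185° → 109.6185° (mod 360°)

109.6°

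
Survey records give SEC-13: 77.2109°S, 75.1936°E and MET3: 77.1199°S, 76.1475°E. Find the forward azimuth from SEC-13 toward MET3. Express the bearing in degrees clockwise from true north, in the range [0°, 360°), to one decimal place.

Δλ = 0.9539°
y = sin Δλ · cos φ₂ = 0.003711
x = cos φ₁ sin φ₂ − sin φ₁ cos φ₂ cos Δλ = 0.001558
θ = atan2(y, x) = 67.2242° → 67.2242° (mod 360°)

67.2°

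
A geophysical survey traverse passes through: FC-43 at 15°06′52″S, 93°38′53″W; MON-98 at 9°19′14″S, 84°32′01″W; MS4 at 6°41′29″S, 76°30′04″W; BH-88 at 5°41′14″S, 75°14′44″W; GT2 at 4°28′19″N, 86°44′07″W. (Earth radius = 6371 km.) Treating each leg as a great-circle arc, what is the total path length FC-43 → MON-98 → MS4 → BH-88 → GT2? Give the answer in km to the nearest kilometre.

FC-43: φ = -15.11444°, λ = -93.64806°
MON-98: φ = -9.32056°, λ = -84.53361°
MS4: φ = -6.69139°, λ = -76.50111°
BH-88: φ = -5.68722°, λ = -75.24556°
GT2: φ = +4.47194°, λ = -86.73528°
FC-43→MON-98: c = 0.185397 rad, d = 1181.17 km
MON-98→MS4: c = 0.146200 rad, d = 931.44 km
MS4→BH-88: c = 0.027960 rad, d = 178.13 km
BH-88→GT2: c = 0.267475 rad, d = 1704.08 km
Total = 1181.17 + 931.44 + 178.13 + 1704.08 = 3994.82 km

3995 km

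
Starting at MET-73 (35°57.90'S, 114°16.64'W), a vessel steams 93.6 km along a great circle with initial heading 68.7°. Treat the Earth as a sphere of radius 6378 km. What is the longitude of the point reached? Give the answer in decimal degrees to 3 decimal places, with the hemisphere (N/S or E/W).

113.313°W

MET-73: φ = -35.96500°, λ = -114.27733°
δ = d/R = 93.6/6378 = 0.014675 rad
φ₂ = arcsin(sin φ₁ cos δ + cos φ₁ sin δ cos θ)
   = arcsin(-0.58729·0.99989 + 0.80938·0.01467·0.36325) = -35.65570°
λ₂ = λ₁ + atan2(sin θ sin δ cos φ₁, cos δ − sin φ₁ sin φ₂) = -113.31317°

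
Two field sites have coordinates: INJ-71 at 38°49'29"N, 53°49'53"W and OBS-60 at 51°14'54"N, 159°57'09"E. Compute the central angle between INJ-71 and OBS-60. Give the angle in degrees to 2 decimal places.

INJ-71: φ = +38.82472°, λ = -53.83139°
OBS-60: φ = +51.24833°, λ = +159.95250°
Δφ = 12.4236°,  Δλ = -146.2161°
a = sin²(Δφ/2) + cos φ₁ cos φ₂ sin²(Δλ/2) = 0.458190
c = 2·arcsin(√a) = 1.487079 rad = 85.2033°

85.20°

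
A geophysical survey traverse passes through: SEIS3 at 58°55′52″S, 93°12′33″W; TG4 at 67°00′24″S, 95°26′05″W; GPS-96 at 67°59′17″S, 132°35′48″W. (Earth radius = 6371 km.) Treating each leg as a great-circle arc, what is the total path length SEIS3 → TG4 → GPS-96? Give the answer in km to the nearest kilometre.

2466 km

SEIS3: φ = -58.93111°, λ = -93.20917°
TG4: φ = -67.00667°, λ = -95.43472°
GPS-96: φ = -67.98806°, λ = -132.59667°
SEIS3→TG4: c = 0.142023 rad, d = 904.83 km
TG4→GPS-96: c = 0.245060 rad, d = 1561.27 km
Total = 904.83 + 1561.27 = 2466.11 km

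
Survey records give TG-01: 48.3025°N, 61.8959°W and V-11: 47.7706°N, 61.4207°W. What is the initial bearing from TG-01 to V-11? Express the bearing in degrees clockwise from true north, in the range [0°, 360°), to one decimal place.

Δλ = 0.4752°
y = sin Δλ · cos φ₂ = 0.005574
x = cos φ₁ sin φ₂ − sin φ₁ cos φ₂ cos Δλ = -0.009266
θ = atan2(y, x) = 148.9699° → 148.9699° (mod 360°)

149.0°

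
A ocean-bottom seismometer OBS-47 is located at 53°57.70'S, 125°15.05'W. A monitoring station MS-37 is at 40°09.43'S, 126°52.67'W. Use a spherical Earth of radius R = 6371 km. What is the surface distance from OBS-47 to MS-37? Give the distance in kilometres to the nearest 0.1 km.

1539.8 km

OBS-47: φ = -53.96167°, λ = -125.25083°
MS-37: φ = -40.15717°, λ = -126.87783°
Δφ = 13.8045°,  Δλ = -1.6270°
a = sin²(Δφ/2) + cos φ₁ cos φ₂ sin²(Δλ/2) = 0.014533
c = 2·arcsin(√a) = 0.241693 rad = 13.8480°
d = R·c = 6371 × 0.241693 = 1539.8 km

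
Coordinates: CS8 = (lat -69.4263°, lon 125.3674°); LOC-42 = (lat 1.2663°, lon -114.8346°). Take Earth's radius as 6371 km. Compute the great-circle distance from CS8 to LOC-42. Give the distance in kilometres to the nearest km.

11260 km

Δφ = 70.6926°,  Δλ = 119.7980°
a = sin²(Δφ/2) + cos φ₁ cos φ₂ sin²(Δλ/2) = 0.597640
c = 2·arcsin(√a) = 1.767338 rad = 101.2610°
d = R·c = 6371 × 1.767338 = 11259.7 km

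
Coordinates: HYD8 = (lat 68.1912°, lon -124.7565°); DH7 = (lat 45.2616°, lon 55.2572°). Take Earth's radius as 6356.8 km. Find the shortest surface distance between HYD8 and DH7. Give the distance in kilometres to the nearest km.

7383 km

Δφ = -22.9296°,  Δλ = -179.9863°
a = sin²(Δφ/2) + cos φ₁ cos φ₂ sin²(Δλ/2) = 0.301003
c = 2·arcsin(√a) = 1.161468 rad = 66.5472°
d = R·c = 6356.8 × 1.161468 = 7383.2 km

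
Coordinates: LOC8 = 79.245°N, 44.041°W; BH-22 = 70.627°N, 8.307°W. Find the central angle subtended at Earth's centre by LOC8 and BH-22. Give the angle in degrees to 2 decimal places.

12.30°

Δφ = -8.6180°,  Δλ = 35.7340°
a = sin²(Δφ/2) + cos φ₁ cos φ₂ sin²(Δλ/2) = 0.011472
c = 2·arcsin(√a) = 0.214628 rad = 12.2973°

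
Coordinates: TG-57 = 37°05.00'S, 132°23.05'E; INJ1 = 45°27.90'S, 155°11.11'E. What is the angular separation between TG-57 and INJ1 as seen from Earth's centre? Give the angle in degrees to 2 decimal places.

TG-57: φ = -37.08333°, λ = +132.38417°
INJ1: φ = -45.46500°, λ = +155.18517°
Δφ = -8.3817°,  Δλ = 22.8010°
a = sin²(Δφ/2) + cos φ₁ cos φ₂ sin²(Δλ/2) = 0.027201
c = 2·arcsin(√a) = 0.331371 rad = 18.9861°

18.99°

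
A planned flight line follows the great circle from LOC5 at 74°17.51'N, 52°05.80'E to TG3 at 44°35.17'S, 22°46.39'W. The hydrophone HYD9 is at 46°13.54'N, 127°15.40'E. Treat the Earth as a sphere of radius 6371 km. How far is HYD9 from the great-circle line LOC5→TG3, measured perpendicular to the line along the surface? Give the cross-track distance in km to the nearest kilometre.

LOC5: φ = +74.29183°, λ = +52.09667°
TG3: φ = -44.58617°, λ = -22.77317°
HYD9: φ = +46.22567°, λ = +127.25667°
δ₁₃ = central angle LOC5→HYD9 = 0.733143 rad  (haversine)
θ₁₃ = bearing LOC5→HYD9 = 87.866°,  θ₁₂ = bearing LOC5→TG3 = 241.776°
dₓₜ = R·arcsin(sin δ₁₃ · sin(θ₁₃ − θ₁₂)) = 6371·arcsin(0.66921·sin(-153.910°)) = -1903.170 km
|dₓₜ| = 1903.170 km

1903 km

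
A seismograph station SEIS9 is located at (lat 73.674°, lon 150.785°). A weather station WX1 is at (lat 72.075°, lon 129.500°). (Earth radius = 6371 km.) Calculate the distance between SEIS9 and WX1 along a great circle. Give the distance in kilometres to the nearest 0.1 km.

Δφ = -1.5990°,  Δλ = -21.2850°
a = sin²(Δφ/2) + cos φ₁ cos φ₂ sin²(Δλ/2) = 0.003145
c = 2·arcsin(√a) = 0.112228 rad = 6.4302°
d = R·c = 6371 × 0.112228 = 715.0 km

715.0 km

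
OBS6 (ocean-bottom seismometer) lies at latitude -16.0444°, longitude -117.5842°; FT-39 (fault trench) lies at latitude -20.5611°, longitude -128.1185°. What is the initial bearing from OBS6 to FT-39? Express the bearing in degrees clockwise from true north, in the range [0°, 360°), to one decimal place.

244.1°

Δλ = -10.5343°
y = sin Δλ · cos φ₂ = -0.171178
x = cos φ₁ sin φ₂ − sin φ₁ cos φ₂ cos Δλ = -0.083111
θ = atan2(y, x) = -115.8977° → 244.1023° (mod 360°)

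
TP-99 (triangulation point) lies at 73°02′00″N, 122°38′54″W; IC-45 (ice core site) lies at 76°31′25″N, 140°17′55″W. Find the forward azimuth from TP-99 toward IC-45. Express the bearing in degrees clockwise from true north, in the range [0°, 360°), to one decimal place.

TP-99: φ = +73.03333°, λ = -122.64833°
IC-45: φ = +76.52361°, λ = -140.29861°
Δλ = -17.6503°
y = sin Δλ · cos φ₂ = -0.070661
x = cos φ₁ sin φ₂ − sin φ₁ cos φ₂ cos Δλ = 0.071372
θ = atan2(y, x) = -44.7129° → 315.2871° (mod 360°)

315.3°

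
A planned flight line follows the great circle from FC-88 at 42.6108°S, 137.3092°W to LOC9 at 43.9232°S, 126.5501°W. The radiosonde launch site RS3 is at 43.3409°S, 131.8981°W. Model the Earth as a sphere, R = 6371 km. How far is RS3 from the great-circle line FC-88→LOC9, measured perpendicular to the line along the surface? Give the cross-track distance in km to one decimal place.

δ₁₃ = central angle FC-88→RS3 = 0.070249 rad  (haversine)
θ₁₃ = bearing FC-88→RS3 = 102.286°,  θ₁₂ = bearing FC-88→LOC9 = 103.175°
dₓₜ = R·arcsin(sin δ₁₃ · sin(θ₁₃ − θ₁₂)) = 6371·arcsin(0.07019·sin(-0.889°)) = -6.937 km
|dₓₜ| = 6.937 km

6.9 km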